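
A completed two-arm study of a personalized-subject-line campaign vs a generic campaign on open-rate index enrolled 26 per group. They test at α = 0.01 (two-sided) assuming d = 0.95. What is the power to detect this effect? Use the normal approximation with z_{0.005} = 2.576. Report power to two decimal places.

For two equal groups, power = Φ(d·√(n/2) − z_{α/2}).
d·√(n/2) = 0.95 × √(26/2) = 0.95 × 3.606 = 3.425.
z_β = 3.425 − 2.576 = 0.849.
Power = Φ(0.849) = 0.802.

power ≈ 0.80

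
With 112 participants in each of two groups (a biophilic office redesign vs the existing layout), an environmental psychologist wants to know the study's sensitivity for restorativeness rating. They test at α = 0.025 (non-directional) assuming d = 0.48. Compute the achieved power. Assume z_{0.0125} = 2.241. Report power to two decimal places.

For two equal groups, power = Φ(d·√(n/2) − z_{α/2}).
d·√(n/2) = 0.48 × √(112/2) = 0.48 × 7.483 = 3.592.
z_β = 3.592 − 2.241 = 1.351.
Power = Φ(1.351) = 0.912.

power ≈ 0.91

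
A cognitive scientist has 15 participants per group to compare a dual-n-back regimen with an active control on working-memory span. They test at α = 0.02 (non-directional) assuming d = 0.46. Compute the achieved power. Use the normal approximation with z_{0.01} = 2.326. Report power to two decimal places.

For two equal groups, power = Φ(d·√(n/2) − z_{α/2}).
d·√(n/2) = 0.46 × √(15/2) = 0.46 × 2.739 = 1.260.
z_β = 1.260 − 2.326 = -1.066.
Power = Φ(-1.066) = 0.143.

power ≈ 0.14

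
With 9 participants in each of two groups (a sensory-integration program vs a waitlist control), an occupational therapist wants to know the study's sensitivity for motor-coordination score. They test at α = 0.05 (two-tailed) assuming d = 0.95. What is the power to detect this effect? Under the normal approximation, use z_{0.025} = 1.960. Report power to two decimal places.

For two equal groups, power = Φ(d·√(n/2) − z_{α/2}).
d·√(n/2) = 0.95 × √(9/2) = 0.95 × 2.121 = 2.015.
z_β = 2.015 − 1.960 = 0.055.
Power = Φ(0.055) = 0.522.

power ≈ 0.52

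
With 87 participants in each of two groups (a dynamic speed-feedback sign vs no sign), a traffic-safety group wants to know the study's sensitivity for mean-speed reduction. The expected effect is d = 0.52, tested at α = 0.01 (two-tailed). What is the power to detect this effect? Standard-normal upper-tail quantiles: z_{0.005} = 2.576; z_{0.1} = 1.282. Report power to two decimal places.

For two equal groups, power = Φ(d·√(n/2) − z_{α/2}).
d·√(n/2) = 0.52 × √(87/2) = 0.52 × 6.595 = 3.430.
z_β = 3.430 − 2.576 = 0.854.
Power = Φ(0.854) = 0.803.

power ≈ 0.80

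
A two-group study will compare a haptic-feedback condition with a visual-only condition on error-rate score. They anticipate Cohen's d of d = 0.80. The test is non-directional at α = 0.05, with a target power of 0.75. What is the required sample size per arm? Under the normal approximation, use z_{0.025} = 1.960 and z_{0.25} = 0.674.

For two independent groups with equal n: n = 2·((z_{α/2} + z_β) / d)².
z_{α/2} + z_β = 1.960 + 0.674 = 2.634.
n = 2 × (2.634 / 0.80)² = 2 × 3.292² = 2 × 10.84 = 21.7.
Round up to the next whole participant.

n = 22 per group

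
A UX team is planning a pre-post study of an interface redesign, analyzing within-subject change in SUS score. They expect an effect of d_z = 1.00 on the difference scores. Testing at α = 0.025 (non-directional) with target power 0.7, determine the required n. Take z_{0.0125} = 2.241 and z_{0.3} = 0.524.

For a paired (one-sample on differences) test: n = ((z_{α/2} + z_β) / d)².
z_{α/2} + z_β = 2.241 + 0.524 = 2.765.
n = (2.765 / 1.00)² = 2.765² = 7.65.
Round up.

n = 8 pairs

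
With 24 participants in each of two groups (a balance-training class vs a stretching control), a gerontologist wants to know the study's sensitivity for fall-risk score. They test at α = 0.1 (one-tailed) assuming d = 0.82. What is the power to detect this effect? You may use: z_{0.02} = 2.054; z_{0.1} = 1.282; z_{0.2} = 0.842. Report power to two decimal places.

power ≈ 0.94

For two equal groups, power = Φ(d·√(n/2) − z_{α}).
d·√(n/2) = 0.82 × √(24/2) = 0.82 × 3.464 = 2.841.
z_β = 2.841 − 1.282 = 1.559.
Power = Φ(1.559) = 0.940.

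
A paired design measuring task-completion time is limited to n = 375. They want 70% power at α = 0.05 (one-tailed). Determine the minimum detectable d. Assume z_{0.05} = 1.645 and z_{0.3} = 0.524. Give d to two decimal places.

For a single sample (or paired design) of n = 375: d_min = (z_{α} + z_β)/√n.
z-sum = 1.645 + 0.524 = 2.169.
d_min = 2.169 / √375 = 2.169 / 19.365 = 0.112.

d_min ≈ 0.11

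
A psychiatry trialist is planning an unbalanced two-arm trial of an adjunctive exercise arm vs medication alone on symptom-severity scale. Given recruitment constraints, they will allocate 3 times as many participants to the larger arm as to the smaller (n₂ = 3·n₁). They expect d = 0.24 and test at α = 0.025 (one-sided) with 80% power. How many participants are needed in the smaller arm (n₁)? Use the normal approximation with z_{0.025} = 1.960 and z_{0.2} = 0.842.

n₁ = 182

With allocation ratio k = n₂/n₁ = 3, Var(x̄₁−x̄₂) = σ²(1/n₁ + 1/(k·n₁)) = σ²·(k+1)/(k·n₁).
So n₁ = (1 + 1/k)·((z_{α} + z_β)/d)² = 1.333 × (2.802/0.24)².
n₁ = 1.333 × 136.31 = 181.7.
Round up: n₁ = 182, giving n₂ = 3 × 182 = 546.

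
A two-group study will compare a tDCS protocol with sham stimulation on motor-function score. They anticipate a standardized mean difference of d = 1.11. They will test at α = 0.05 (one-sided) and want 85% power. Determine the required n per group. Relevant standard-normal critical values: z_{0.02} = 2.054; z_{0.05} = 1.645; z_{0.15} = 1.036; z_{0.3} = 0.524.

For two independent groups with equal n: n = 2·((z_{α} + z_β) / d)².
z_{α} + z_β = 1.645 + 1.036 = 2.681.
n = 2 × (2.681 / 1.11)² = 2 × 2.415² = 2 × 5.83 = 11.7.
Round up to the next whole participant.

n = 12 per group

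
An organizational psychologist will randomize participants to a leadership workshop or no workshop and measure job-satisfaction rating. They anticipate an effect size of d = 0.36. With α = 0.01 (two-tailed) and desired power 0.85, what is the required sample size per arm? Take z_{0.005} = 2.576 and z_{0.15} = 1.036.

For two independent groups with equal n: n = 2·((z_{α/2} + z_β) / d)².
z_{α/2} + z_β = 2.576 + 1.036 = 3.612.
n = 2 × (3.612 / 0.36)² = 2 × 10.033² = 2 × 100.67 = 201.3.
Round up to the next whole participant.

n = 202 per group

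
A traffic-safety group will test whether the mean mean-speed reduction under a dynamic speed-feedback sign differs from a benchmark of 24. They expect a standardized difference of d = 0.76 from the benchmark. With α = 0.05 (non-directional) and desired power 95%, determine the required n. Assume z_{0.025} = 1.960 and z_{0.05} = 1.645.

n = 23

For a one-sample test: n = ((z_{α/2} + z_β) / d)².
z_{α/2} + z_β = 1.960 + 1.645 = 3.605.
n = (3.605 / 0.76)² = 4.743² = 22.50.
Round up.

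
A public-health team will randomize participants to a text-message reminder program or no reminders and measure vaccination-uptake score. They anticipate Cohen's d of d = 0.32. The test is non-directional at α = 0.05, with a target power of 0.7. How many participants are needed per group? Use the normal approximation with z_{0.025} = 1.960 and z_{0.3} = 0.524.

n = 121 per group

For two independent groups with equal n: n = 2·((z_{α/2} + z_β) / d)².
z_{α/2} + z_β = 1.960 + 0.524 = 2.484.
n = 2 × (2.484 / 0.32)² = 2 × 7.763² = 2 × 60.26 = 120.5.
Round up to the next whole participant.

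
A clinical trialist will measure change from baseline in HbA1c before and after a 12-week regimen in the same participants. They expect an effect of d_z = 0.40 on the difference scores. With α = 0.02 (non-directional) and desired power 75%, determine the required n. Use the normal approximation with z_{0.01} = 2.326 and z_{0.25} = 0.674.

For a paired (one-sample on differences) test: n = ((z_{α/2} + z_β) / d)².
z_{α/2} + z_β = 2.326 + 0.674 = 3.000.
n = (3.000 / 0.40)² = 7.500² = 56.25.
Round up.

n = 57 pairs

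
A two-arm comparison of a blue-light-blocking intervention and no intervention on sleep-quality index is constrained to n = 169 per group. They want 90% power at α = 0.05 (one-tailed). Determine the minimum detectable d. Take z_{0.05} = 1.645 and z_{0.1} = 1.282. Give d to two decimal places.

For two independent groups of n = 169 each: d_min = (z_{α} + z_β)·√(2/n).
z-sum = 1.645 + 1.282 = 2.927.
d_min = 2.927 × √(2/169) = 2.927 × 0.1088 = 0.318.

d_min ≈ 0.32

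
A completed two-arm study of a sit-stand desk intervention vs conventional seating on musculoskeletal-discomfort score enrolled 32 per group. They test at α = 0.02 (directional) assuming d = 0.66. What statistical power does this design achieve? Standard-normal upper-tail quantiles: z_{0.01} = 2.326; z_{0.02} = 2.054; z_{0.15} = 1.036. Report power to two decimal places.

For two equal groups, power = Φ(d·√(n/2) − z_{α}).
d·√(n/2) = 0.66 × √(32/2) = 0.66 × 4.000 = 2.640.
z_β = 2.640 − 2.054 = 0.586.
Power = Φ(0.586) = 0.721.

power ≈ 0.72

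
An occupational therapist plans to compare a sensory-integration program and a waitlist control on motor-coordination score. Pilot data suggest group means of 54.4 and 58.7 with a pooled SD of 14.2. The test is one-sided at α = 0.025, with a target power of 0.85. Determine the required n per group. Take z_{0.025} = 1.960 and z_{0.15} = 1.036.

n = 196 per group

Cohen's d = |M₁ − M₂| / SD_pooled = |54.4 − 58.7| / 14.2 = 4.3 / 14.2 = 0.303.
For two independent groups with equal n: n = 2·((z_{α} + z_β) / d)².
z_{α} + z_β = 1.960 + 1.036 = 2.996.
n = 2 × (2.996 / 0.303)² = 2 × 9.888² = 2 × 97.77 = 195.5.
Round up to the next whole participant.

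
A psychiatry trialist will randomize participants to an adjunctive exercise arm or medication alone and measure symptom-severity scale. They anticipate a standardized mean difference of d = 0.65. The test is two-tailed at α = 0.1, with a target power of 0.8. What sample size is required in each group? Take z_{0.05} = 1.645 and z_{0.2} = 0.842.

n = 30 per group

For two independent groups with equal n: n = 2·((z_{α/2} + z_β) / d)².
z_{α/2} + z_β = 1.645 + 0.842 = 2.487.
n = 2 × (2.487 / 0.65)² = 2 × 3.826² = 2 × 14.64 = 29.3.
Round up to the next whole participant.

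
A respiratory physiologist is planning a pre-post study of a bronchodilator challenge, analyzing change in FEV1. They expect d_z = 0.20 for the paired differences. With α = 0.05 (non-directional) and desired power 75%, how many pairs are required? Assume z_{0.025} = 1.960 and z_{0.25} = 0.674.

n = 174 pairs

For a paired (one-sample on differences) test: n = ((z_{α/2} + z_β) / d)².
z_{α/2} + z_β = 1.960 + 0.674 = 2.634.
n = (2.634 / 0.20)² = 13.170² = 173.45.
Round up.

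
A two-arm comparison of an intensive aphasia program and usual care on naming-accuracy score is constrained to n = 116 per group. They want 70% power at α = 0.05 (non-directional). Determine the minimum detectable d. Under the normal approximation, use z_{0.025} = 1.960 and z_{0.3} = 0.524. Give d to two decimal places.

d_min ≈ 0.33

For two independent groups of n = 116 each: d_min = (z_{α/2} + z_β)·√(2/n).
z-sum = 1.960 + 0.524 = 2.484.
d_min = 2.484 × √(2/116) = 2.484 × 0.1313 = 0.326.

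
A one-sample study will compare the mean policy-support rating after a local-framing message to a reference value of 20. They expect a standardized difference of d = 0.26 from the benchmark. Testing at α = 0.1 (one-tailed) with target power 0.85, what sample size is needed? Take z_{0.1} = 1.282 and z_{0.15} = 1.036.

For a one-sample test: n = ((z_{α} + z_β) / d)².
z_{α} + z_β = 1.282 + 1.036 = 2.318.
n = (2.318 / 0.26)² = 8.915² = 79.48.
Round up.

n = 80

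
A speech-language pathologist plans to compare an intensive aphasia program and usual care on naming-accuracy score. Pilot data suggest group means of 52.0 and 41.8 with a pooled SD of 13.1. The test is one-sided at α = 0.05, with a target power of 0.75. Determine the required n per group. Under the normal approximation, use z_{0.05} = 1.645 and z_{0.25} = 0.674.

Cohen's d = |M₁ − M₂| / SD_pooled = |52.0 − 41.8| / 13.1 = 10.2 / 13.1 = 0.779.
For two independent groups with equal n: n = 2·((z_{α} + z_β) / d)².
z_{α} + z_β = 1.645 + 0.674 = 2.319.
n = 2 × (2.319 / 0.779)² = 2 × 2.977² = 2 × 8.86 = 17.7.
Round up to the next whole participant.

n = 18 per group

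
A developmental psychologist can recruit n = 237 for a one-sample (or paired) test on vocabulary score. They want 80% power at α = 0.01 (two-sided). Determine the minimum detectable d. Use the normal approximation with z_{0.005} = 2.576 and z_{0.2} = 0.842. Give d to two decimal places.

d_min ≈ 0.22

For a single sample (or paired design) of n = 237: d_min = (z_{α/2} + z_β)/√n.
z-sum = 2.576 + 0.842 = 3.418.
d_min = 3.418 / √237 = 3.418 / 15.395 = 0.222.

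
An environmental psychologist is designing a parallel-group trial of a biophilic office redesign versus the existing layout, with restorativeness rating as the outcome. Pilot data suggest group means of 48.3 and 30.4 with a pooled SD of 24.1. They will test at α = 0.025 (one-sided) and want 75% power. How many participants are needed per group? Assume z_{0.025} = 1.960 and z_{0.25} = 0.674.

Cohen's d = |M₁ − M₂| / SD_pooled = |48.3 − 30.4| / 24.1 = 17.9 / 24.1 = 0.743.
For two independent groups with equal n: n = 2·((z_{α} + z_β) / d)².
z_{α} + z_β = 1.960 + 0.674 = 2.634.
n = 2 × (2.634 / 0.743)² = 2 × 3.545² = 2 × 12.57 = 25.1.
Round up to the next whole participant.

n = 26 per group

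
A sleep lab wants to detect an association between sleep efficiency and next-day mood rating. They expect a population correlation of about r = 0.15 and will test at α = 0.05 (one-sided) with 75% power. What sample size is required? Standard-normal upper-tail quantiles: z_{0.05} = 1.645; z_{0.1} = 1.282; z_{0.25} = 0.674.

n = 239

Fisher's z: C = ½·ln((1+r)/(1−r)) = ½·ln(1.3529) = 0.1511.
n = ((z_{α} + z_β)/C)² + 3.
(1.645 + 0.674) / 0.1511 = 2.319 / 0.1511 = 15.347.
n = 15.347² + 3 = 235.54 + 3 = 238.5.
Round up.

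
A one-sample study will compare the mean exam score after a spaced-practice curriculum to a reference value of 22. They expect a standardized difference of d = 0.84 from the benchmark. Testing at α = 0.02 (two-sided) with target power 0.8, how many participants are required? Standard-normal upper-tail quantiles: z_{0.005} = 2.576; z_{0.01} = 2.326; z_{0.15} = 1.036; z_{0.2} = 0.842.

n = 15

For a one-sample test: n = ((z_{α/2} + z_β) / d)².
z_{α/2} + z_β = 2.326 + 0.842 = 3.168.
n = (3.168 / 0.84)² = 3.771² = 14.22.
Round up.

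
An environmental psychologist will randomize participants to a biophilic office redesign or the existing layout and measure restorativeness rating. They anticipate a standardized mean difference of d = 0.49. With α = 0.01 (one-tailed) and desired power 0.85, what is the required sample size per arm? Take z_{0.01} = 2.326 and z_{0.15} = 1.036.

For two independent groups with equal n: n = 2·((z_{α} + z_β) / d)².
z_{α} + z_β = 2.326 + 1.036 = 3.362.
n = 2 × (3.362 / 0.49)² = 2 × 6.861² = 2 × 47.08 = 94.2.
Round up to the next whole participant.

n = 95 per group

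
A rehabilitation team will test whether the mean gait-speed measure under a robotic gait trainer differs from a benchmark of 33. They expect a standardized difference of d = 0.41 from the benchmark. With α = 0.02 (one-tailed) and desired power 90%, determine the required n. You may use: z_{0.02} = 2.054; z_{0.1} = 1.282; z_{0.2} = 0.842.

n = 67

For a one-sample test: n = ((z_{α} + z_β) / d)².
z_{α} + z_β = 2.054 + 1.282 = 3.336.
n = (3.336 / 0.41)² = 8.137² = 66.20.
Round up.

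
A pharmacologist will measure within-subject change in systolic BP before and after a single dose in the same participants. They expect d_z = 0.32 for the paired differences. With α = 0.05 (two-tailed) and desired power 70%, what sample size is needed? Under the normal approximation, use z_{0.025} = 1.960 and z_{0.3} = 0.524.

n = 61 pairs

For a paired (one-sample on differences) test: n = ((z_{α/2} + z_β) / d)².
z_{α/2} + z_β = 1.960 + 0.524 = 2.484.
n = (2.484 / 0.32)² = 7.763² = 60.26.
Round up.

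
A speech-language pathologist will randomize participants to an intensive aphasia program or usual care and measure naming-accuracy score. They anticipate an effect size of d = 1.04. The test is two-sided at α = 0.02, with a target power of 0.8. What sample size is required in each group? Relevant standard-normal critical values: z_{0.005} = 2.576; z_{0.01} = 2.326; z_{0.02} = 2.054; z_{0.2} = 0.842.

n = 19 per group

For two independent groups with equal n: n = 2·((z_{α/2} + z_β) / d)².
z_{α/2} + z_β = 2.326 + 0.842 = 3.168.
n = 2 × (3.168 / 1.04)² = 2 × 3.046² = 2 × 9.28 = 18.6.
Round up to the next whole participant.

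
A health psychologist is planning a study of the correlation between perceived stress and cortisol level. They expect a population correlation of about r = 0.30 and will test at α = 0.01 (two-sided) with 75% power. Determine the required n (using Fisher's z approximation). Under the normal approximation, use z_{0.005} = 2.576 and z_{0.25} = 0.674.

Fisher's z: C = ½·ln((1+r)/(1−r)) = ½·ln(1.8571) = 0.3095.
n = ((z_{α/2} + z_β)/C)² + 3.
(2.576 + 0.674) / 0.3095 = 3.250 / 0.3095 = 10.501.
n = 10.501² + 3 = 110.27 + 3 = 113.3.
Round up.

n = 114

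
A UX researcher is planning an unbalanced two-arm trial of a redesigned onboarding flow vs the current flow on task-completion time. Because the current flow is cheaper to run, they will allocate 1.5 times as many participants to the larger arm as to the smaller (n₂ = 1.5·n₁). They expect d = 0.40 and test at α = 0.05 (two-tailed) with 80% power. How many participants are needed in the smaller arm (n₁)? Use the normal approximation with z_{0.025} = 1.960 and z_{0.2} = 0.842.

n₁ = 82

With allocation ratio k = n₂/n₁ = 1.5, Var(x̄₁−x̄₂) = σ²(1/n₁ + 1/(k·n₁)) = σ²·(k+1)/(k·n₁).
So n₁ = (1 + 1/k)·((z_{α/2} + z_β)/d)² = 1.667 × (2.802/0.40)².
n₁ = 1.667 × 49.07 = 81.8.
Round up: n₁ = 82, giving n₂ = 1.5 × 82 = 123.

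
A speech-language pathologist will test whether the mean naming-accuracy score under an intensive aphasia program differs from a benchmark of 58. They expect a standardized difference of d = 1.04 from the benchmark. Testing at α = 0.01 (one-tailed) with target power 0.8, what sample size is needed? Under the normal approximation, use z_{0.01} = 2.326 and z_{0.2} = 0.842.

For a one-sample test: n = ((z_{α} + z_β) / d)².
z_{α} + z_β = 2.326 + 0.842 = 3.168.
n = (3.168 / 1.04)² = 3.046² = 9.28.
Round up.

n = 10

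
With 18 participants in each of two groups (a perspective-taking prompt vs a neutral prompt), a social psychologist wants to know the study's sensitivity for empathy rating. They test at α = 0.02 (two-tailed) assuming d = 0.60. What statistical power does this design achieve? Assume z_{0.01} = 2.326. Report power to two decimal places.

For two equal groups, power = Φ(d·√(n/2) − z_{α/2}).
d·√(n/2) = 0.60 × √(18/2) = 0.60 × 3.000 = 1.800.
z_β = 1.800 − 2.326 = -0.526.
Power = Φ(-0.526) = 0.299.

power ≈ 0.30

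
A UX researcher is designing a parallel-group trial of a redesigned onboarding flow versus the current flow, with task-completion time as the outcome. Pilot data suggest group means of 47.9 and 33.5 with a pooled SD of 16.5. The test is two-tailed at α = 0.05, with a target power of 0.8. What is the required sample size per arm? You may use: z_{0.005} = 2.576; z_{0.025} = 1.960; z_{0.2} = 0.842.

n = 21 per group

Cohen's d = |M₁ − M₂| / SD_pooled = |47.9 − 33.5| / 16.5 = 14.4 / 16.5 = 0.873.
For two independent groups with equal n: n = 2·((z_{α/2} + z_β) / d)².
z_{α/2} + z_β = 1.960 + 0.842 = 2.802.
n = 2 × (2.802 / 0.873)² = 2 × 3.210² = 2 × 10.30 = 20.6.
Round up to the next whole participant.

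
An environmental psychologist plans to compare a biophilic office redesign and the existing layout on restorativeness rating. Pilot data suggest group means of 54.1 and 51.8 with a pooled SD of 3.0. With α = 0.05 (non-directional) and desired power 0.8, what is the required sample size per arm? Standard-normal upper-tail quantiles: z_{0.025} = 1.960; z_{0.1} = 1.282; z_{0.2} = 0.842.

n = 27 per group

Cohen's d = |M₁ − M₂| / SD_pooled = |54.1 − 51.8| / 3.0 = 2.3 / 3.0 = 0.767.
For two independent groups with equal n: n = 2·((z_{α/2} + z_β) / d)².
z_{α/2} + z_β = 1.960 + 0.842 = 2.802.
n = 2 × (2.802 / 0.767)² = 2 × 3.653² = 2 × 13.35 = 26.7.
Round up to the next whole participant.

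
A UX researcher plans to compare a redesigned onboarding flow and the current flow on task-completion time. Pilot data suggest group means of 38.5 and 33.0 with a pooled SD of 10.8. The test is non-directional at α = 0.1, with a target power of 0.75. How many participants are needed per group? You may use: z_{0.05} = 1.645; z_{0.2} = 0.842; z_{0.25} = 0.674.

n = 42 per group

Cohen's d = |M₁ − M₂| / SD_pooled = |38.5 − 33.0| / 10.8 = 5.5 / 10.8 = 0.509.
For two independent groups with equal n: n = 2·((z_{α/2} + z_β) / d)².
z_{α/2} + z_β = 1.645 + 0.674 = 2.319.
n = 2 × (2.319 / 0.509)² = 2 × 4.556² = 2 × 20.76 = 41.5.
Round up to the next whole participant.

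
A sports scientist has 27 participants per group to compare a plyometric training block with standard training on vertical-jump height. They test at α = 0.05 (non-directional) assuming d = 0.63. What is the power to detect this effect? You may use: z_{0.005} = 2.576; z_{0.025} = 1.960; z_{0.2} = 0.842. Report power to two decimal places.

For two equal groups, power = Φ(d·√(n/2) − z_{α/2}).
d·√(n/2) = 0.63 × √(27/2) = 0.63 × 3.674 = 2.315.
z_β = 2.315 − 1.960 = 0.355.
Power = Φ(0.355) = 0.639.

power ≈ 0.64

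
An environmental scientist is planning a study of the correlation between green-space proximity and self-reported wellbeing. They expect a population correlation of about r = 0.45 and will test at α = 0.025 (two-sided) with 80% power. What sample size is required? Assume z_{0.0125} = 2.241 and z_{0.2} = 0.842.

n = 44

Fisher's z: C = ½·ln((1+r)/(1−r)) = ½·ln(2.6364) = 0.4847.
n = ((z_{α/2} + z_β)/C)² + 3.
(2.241 + 0.842) / 0.4847 = 3.083 / 0.4847 = 6.361.
n = 6.361² + 3 = 40.46 + 3 = 43.5.
Round up.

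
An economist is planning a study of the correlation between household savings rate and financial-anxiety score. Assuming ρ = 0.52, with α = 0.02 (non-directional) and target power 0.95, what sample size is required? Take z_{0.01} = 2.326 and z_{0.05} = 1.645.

Fisher's z: C = ½·ln((1+r)/(1−r)) = ½·ln(3.1667) = 0.5763.
n = ((z_{α/2} + z_β)/C)² + 3.
(2.326 + 1.645) / 0.5763 = 3.971 / 0.5763 = 6.891.
n = 6.891² + 3 = 47.48 + 3 = 50.5.
Round up.

n = 51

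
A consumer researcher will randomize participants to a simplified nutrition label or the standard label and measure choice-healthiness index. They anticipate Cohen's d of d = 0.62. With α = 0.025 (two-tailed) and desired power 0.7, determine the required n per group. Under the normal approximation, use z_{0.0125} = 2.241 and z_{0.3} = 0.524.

For two independent groups with equal n: n = 2·((z_{α/2} + z_β) / d)².
z_{α/2} + z_β = 2.241 + 0.524 = 2.765.
n = 2 × (2.765 / 0.62)² = 2 × 4.460² = 2 × 19.89 = 39.8.
Round up to the next whole participant.

n = 40 per group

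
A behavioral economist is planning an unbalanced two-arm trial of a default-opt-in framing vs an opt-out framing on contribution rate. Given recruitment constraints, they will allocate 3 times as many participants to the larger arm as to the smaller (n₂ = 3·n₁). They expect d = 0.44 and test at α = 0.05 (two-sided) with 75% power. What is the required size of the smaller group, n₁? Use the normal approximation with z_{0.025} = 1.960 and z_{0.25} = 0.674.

With allocation ratio k = n₂/n₁ = 3, Var(x̄₁−x̄₂) = σ²(1/n₁ + 1/(k·n₁)) = σ²·(k+1)/(k·n₁).
So n₁ = (1 + 1/k)·((z_{α/2} + z_β)/d)² = 1.333 × (2.634/0.44)².
n₁ = 1.333 × 35.84 = 47.8.
Round up: n₁ = 48, giving n₂ = 3 × 48 = 144.

n₁ = 48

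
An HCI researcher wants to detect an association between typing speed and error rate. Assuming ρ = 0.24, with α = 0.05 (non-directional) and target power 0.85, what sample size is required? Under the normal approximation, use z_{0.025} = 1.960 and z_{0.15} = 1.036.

n = 153

Fisher's z: C = ½·ln((1+r)/(1−r)) = ½·ln(1.6316) = 0.2448.
n = ((z_{α/2} + z_β)/C)² + 3.
(1.960 + 1.036) / 0.2448 = 2.996 / 0.2448 = 12.239.
n = 12.239² + 3 = 149.78 + 3 = 152.8.
Round up.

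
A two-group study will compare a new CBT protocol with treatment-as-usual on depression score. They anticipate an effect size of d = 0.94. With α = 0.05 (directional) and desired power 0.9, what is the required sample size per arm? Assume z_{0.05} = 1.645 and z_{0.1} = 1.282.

For two independent groups with equal n: n = 2·((z_{α} + z_β) / d)².
z_{α} + z_β = 1.645 + 1.282 = 2.927.
n = 2 × (2.927 / 0.94)² = 2 × 3.114² = 2 × 9.70 = 19.4.
Round up to the next whole participant.

n = 20 per group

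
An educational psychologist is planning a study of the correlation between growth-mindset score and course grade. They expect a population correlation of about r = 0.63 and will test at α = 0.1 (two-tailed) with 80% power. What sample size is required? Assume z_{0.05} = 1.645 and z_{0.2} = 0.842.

n = 15

Fisher's z: C = ½·ln((1+r)/(1−r)) = ½·ln(4.4054) = 0.7414.
n = ((z_{α/2} + z_β)/C)² + 3.
(1.645 + 0.842) / 0.7414 = 2.487 / 0.7414 = 3.354.
n = 3.354² + 3 = 11.25 + 3 = 14.3.
Round up.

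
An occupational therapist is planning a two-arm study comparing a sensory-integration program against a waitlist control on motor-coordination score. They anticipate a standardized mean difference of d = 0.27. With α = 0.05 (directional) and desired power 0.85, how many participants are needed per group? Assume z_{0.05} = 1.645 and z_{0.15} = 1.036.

For two independent groups with equal n: n = 2·((z_{α} + z_β) / d)².
z_{α} + z_β = 1.645 + 1.036 = 2.681.
n = 2 × (2.681 / 0.27)² = 2 × 9.930² = 2 × 98.60 = 197.2.
Round up to the next whole participant.

n = 198 per group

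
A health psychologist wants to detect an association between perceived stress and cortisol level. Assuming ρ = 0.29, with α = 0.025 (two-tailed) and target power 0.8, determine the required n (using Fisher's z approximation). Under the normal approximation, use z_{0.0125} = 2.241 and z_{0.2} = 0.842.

Fisher's z: C = ½·ln((1+r)/(1−r)) = ½·ln(1.8169) = 0.2986.
n = ((z_{α/2} + z_β)/C)² + 3.
(2.241 + 0.842) / 0.2986 = 3.083 / 0.2986 = 10.325.
n = 10.325² + 3 = 106.60 + 3 = 109.6.
Round up.

n = 110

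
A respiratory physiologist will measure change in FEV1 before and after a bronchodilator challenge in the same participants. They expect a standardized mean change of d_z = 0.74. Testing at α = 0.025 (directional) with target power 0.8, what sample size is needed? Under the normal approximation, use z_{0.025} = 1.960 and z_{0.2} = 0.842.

n = 15 pairs

For a paired (one-sample on differences) test: n = ((z_{α} + z_β) / d)².
z_{α} + z_β = 1.960 + 0.842 = 2.802.
n = (2.802 / 0.74)² = 3.786² = 14.34.
Round up.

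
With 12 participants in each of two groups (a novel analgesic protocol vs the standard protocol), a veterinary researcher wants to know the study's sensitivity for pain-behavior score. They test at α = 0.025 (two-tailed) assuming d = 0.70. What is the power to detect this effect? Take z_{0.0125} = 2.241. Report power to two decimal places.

For two equal groups, power = Φ(d·√(n/2) − z_{α/2}).
d·√(n/2) = 0.70 × √(12/2) = 0.70 × 2.449 = 1.715.
z_β = 1.715 − 2.241 = -0.526.
Power = Φ(-0.526) = 0.299.

power ≈ 0.30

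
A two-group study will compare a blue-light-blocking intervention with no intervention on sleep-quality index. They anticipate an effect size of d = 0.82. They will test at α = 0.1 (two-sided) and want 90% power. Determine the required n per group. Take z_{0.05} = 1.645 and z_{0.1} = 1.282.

For two independent groups with equal n: n = 2·((z_{α/2} + z_β) / d)².
z_{α/2} + z_β = 1.645 + 1.282 = 2.927.
n = 2 × (2.927 / 0.82)² = 2 × 3.570² = 2 × 12.74 = 25.5.
Round up to the next whole participant.

n = 26 per group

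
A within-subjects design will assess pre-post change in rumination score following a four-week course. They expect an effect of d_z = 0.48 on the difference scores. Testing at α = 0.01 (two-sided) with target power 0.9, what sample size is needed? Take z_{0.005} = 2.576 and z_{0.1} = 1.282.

For a paired (one-sample on differences) test: n = ((z_{α/2} + z_β) / d)².
z_{α/2} + z_β = 2.576 + 1.282 = 3.858.
n = (3.858 / 0.48)² = 8.037² = 64.60.
Round up.

n = 65 pairs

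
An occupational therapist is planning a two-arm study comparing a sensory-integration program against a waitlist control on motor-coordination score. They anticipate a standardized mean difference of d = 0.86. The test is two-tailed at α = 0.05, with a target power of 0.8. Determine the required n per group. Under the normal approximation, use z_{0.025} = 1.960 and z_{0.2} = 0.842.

n = 22 per group

For two independent groups with equal n: n = 2·((z_{α/2} + z_β) / d)².
z_{α/2} + z_β = 1.960 + 0.842 = 2.802.
n = 2 × (2.802 / 0.86)² = 2 × 3.258² = 2 × 10.62 = 21.2.
Round up to the next whole participant.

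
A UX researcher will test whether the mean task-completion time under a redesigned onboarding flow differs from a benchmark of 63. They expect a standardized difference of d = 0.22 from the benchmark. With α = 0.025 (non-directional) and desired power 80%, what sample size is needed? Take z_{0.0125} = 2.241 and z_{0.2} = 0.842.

n = 197

For a one-sample test: n = ((z_{α/2} + z_β) / d)².
z_{α/2} + z_β = 2.241 + 0.842 = 3.083.
n = (3.083 / 0.22)² = 14.014² = 196.38.
Round up.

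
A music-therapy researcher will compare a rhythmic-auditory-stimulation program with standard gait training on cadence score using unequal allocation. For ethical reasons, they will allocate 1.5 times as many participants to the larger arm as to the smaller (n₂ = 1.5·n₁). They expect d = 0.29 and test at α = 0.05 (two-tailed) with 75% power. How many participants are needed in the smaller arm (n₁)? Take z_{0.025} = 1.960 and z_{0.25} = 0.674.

With allocation ratio k = n₂/n₁ = 1.5, Var(x̄₁−x̄₂) = σ²(1/n₁ + 1/(k·n₁)) = σ²·(k+1)/(k·n₁).
So n₁ = (1 + 1/k)·((z_{α/2} + z_β)/d)² = 1.667 × (2.634/0.29)².
n₁ = 1.667 × 82.50 = 137.5.
Round up: n₁ = 138, giving n₂ = 1.5 × 138 = 207.

n₁ = 138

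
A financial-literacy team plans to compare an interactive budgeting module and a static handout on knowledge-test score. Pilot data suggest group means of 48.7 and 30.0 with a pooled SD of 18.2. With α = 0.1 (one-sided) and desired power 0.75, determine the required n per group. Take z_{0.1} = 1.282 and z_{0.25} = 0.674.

n = 8 per group

Cohen's d = |M₁ − M₂| / SD_pooled = |48.7 − 30.0| / 18.2 = 18.7 / 18.2 = 1.027.
For two independent groups with equal n: n = 2·((z_{α} + z_β) / d)².
z_{α} + z_β = 1.282 + 0.674 = 1.956.
n = 2 × (1.956 / 1.027)² = 2 × 1.905² = 2 × 3.63 = 7.3.
Round up to the next whole participant.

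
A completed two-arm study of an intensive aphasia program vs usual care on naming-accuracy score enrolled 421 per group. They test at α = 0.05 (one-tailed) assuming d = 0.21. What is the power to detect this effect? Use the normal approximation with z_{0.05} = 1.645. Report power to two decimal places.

For two equal groups, power = Φ(d·√(n/2) − z_{α}).
d·√(n/2) = 0.21 × √(421/2) = 0.21 × 14.509 = 3.047.
z_β = 3.047 − 1.645 = 1.402.
Power = Φ(1.402) = 0.920.

power ≈ 0.92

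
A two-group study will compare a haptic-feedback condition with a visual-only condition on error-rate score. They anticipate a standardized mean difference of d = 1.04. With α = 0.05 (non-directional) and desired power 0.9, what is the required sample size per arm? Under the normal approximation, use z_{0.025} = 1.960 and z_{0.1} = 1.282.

For two independent groups with equal n: n = 2·((z_{α/2} + z_β) / d)².
z_{α/2} + z_β = 1.960 + 1.282 = 3.242.
n = 2 × (3.242 / 1.04)² = 2 × 3.117² = 2 × 9.72 = 19.4.
Round up to the next whole participant.

n = 20 per group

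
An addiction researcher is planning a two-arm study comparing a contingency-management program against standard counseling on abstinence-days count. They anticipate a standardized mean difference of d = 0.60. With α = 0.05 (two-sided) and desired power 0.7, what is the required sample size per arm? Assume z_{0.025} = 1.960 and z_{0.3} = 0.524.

For two independent groups with equal n: n = 2·((z_{α/2} + z_β) / d)².
z_{α/2} + z_β = 1.960 + 0.524 = 2.484.
n = 2 × (2.484 / 0.60)² = 2 × 4.140² = 2 × 17.14 = 34.3.
Round up to the next whole participant.

n = 35 per group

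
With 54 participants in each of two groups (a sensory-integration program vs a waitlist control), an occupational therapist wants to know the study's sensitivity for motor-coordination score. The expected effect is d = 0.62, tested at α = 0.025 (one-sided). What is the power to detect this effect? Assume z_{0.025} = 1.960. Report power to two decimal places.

For two equal groups, power = Φ(d·√(n/2) − z_{α}).
d·√(n/2) = 0.62 × √(54/2) = 0.62 × 5.196 = 3.222.
z_β = 3.222 − 1.960 = 1.262.
Power = Φ(1.262) = 0.896.

power ≈ 0.90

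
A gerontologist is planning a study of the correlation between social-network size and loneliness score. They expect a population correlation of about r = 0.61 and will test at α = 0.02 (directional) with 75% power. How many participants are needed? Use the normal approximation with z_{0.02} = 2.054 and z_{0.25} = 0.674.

Fisher's z: C = ½·ln((1+r)/(1−r)) = ½·ln(4.1282) = 0.7089.
n = ((z_{α} + z_β)/C)² + 3.
(2.054 + 0.674) / 0.7089 = 2.728 / 0.7089 = 3.848.
n = 3.848² + 3 = 14.81 + 3 = 17.8.
Round up.

n = 18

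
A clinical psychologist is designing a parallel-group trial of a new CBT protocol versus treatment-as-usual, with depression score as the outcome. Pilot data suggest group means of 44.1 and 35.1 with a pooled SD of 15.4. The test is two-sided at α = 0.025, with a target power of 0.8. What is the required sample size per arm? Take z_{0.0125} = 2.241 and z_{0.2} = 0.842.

n = 56 per group

Cohen's d = |M₁ − M₂| / SD_pooled = |44.1 − 35.1| / 15.4 = 9.0 / 15.4 = 0.584.
For two independent groups with equal n: n = 2·((z_{α/2} + z_β) / d)².
z_{α/2} + z_β = 2.241 + 0.842 = 3.083.
n = 2 × (3.083 / 0.584)² = 2 × 5.279² = 2 × 27.87 = 55.7.
Round up to the next whole participant.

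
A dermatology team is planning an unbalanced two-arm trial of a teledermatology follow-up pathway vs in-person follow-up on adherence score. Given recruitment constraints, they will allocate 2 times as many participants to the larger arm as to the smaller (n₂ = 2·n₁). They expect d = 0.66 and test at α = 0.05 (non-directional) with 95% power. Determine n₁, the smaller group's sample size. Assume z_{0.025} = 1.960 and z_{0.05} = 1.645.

With allocation ratio k = n₂/n₁ = 2, Var(x̄₁−x̄₂) = σ²(1/n₁ + 1/(k·n₁)) = σ²·(k+1)/(k·n₁).
So n₁ = (1 + 1/k)·((z_{α/2} + z_β)/d)² = 1.500 × (3.605/0.66)².
n₁ = 1.500 × 29.83 = 44.8.
Round up: n₁ = 45, giving n₂ = 2 × 45 = 90.

n₁ = 45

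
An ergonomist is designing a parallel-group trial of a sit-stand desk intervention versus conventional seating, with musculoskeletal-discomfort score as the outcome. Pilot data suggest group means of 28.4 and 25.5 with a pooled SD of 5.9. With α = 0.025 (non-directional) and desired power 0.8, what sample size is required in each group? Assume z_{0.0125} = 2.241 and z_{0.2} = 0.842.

n = 79 per group

Cohen's d = |M₁ − M₂| / SD_pooled = |28.4 − 25.5| / 5.9 = 2.9 / 5.9 = 0.492.
For two independent groups with equal n: n = 2·((z_{α/2} + z_β) / d)².
z_{α/2} + z_β = 2.241 + 0.842 = 3.083.
n = 2 × (3.083 / 0.492)² = 2 × 6.266² = 2 × 39.27 = 78.5.
Round up to the next whole participant.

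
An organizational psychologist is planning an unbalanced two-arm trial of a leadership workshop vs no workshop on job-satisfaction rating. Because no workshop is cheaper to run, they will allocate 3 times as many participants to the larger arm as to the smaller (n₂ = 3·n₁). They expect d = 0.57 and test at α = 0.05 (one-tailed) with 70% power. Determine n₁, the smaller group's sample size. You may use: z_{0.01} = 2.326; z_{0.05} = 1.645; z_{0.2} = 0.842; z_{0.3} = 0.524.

With allocation ratio k = n₂/n₁ = 3, Var(x̄₁−x̄₂) = σ²(1/n₁ + 1/(k·n₁)) = σ²·(k+1)/(k·n₁).
So n₁ = (1 + 1/k)·((z_{α} + z_β)/d)² = 1.333 × (2.169/0.57)².
n₁ = 1.333 × 14.48 = 19.3.
Round up: n₁ = 20, giving n₂ = 3 × 20 = 60.

n₁ = 20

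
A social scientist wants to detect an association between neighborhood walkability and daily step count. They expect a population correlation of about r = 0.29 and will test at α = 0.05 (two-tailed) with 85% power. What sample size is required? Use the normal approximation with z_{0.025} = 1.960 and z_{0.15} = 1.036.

n = 104

Fisher's z: C = ½·ln((1+r)/(1−r)) = ½·ln(1.8169) = 0.2986.
n = ((z_{α/2} + z_β)/C)² + 3.
(1.960 + 1.036) / 0.2986 = 2.996 / 0.2986 = 10.033.
n = 10.033² + 3 = 100.67 + 3 = 103.7.
Round up.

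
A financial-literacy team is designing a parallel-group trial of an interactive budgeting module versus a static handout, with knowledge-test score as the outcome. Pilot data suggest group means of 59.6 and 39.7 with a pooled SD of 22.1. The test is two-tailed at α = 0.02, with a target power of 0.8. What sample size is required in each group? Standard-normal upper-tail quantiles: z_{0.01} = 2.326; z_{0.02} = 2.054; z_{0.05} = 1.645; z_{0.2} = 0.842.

Cohen's d = |M₁ − M₂| / SD_pooled = |59.6 − 39.7| / 22.1 = 19.9 / 22.1 = 0.900.
For two independent groups with equal n: n = 2·((z_{α/2} + z_β) / d)².
z_{α/2} + z_β = 2.326 + 0.842 = 3.168.
n = 2 × (3.168 / 0.900)² = 2 × 3.520² = 2 × 12.39 = 24.8.
Round up to the next whole participant.

n = 25 per group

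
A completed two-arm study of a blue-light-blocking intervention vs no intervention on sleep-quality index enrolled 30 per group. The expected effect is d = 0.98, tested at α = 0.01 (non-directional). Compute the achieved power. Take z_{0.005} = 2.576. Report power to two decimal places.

For two equal groups, power = Φ(d·√(n/2) − z_{α/2}).
d·√(n/2) = 0.98 × √(30/2) = 0.98 × 3.873 = 3.796.
z_β = 3.796 − 2.576 = 1.220.
Power = Φ(1.220) = 0.889.

power ≈ 0.89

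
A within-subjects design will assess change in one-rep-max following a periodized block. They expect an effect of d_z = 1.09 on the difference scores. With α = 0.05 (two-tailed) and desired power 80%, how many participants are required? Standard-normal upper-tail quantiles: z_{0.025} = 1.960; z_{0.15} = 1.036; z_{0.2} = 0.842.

For a paired (one-sample on differences) test: n = ((z_{α/2} + z_β) / d)².
z_{α/2} + z_β = 1.960 + 0.842 = 2.802.
n = (2.802 / 1.09)² = 2.571² = 6.61.
Round up.

n = 7 pairs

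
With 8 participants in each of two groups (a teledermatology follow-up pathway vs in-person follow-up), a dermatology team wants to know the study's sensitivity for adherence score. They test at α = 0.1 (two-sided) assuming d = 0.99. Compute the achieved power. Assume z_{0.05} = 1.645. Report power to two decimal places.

For two equal groups, power = Φ(d·√(n/2) − z_{α/2}).
d·√(n/2) = 0.99 × √(8/2) = 0.99 × 2.000 = 1.980.
z_β = 1.980 − 1.645 = 0.335.
Power = Φ(0.335) = 0.631.

power ≈ 0.63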